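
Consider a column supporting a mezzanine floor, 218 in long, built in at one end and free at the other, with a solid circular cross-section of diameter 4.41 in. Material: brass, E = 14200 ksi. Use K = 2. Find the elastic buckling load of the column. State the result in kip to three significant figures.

I = πd⁴/64 = π×4.41⁴/64 = 18.57 in⁴
Effective length L_e = K·L = 2 × 218 = 436.0 in
P_cr = π²EI / L_e² = π² × 14200×10³ × 18.57 / 436.0² = 1.369×10^4 lb

P_cr ≈ 13.7 kip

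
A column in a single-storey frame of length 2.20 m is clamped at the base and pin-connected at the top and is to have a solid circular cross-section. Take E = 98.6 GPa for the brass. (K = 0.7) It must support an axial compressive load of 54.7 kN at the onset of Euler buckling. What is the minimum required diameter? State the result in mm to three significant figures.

d ≈ 40.6 mm

L_e = K·L = 0.7 × 2.20 = 1.540 m
Required I = P_cr·L_e²/(π²E) = 5.470×10^4 × 1.540² / (π² × 9.86×10^10) = 1.333×10^-7 m⁴
I_req = 1.333×10^5 mm⁴
Solid circle: I = πd⁴/64  ⇒  d = (64I/π)^(1/4) = (64×1.333×10^5/π)^(1/4) = 40.6 mm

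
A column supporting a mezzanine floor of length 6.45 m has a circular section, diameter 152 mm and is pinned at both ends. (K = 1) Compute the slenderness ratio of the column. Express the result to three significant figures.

I = πd⁴/64 = π×152⁴/64 = 2.620×10^7 mm⁴
A = 1.815×10^4 mm²;  r_min = √(I/A) = √(2.620×10^7/1.815×10^4) = 38.00 mm
L_e = K·L = 1 × 6.45 m = 6.450 m = 6450.0 mm
λ = L_e / r_min = 6450.0 / 38.00 = 170

λ ≈ 170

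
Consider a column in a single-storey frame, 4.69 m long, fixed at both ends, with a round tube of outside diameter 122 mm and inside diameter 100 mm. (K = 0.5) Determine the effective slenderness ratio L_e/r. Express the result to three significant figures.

d_o = 122 mm, d_i = 100 mm
I = π(d_o⁴ − d_i⁴)/64 = π(122⁴ − 100.0⁴)/64 = 5.966×10^6 mm⁴
A = 3.836×10^3 mm²;  r_min = √(I/A) = √(5.966×10^6/3.836×10^3) = 39.44 mm
L_e = K·L = 0.5 × 4.69 m = 2.345 m = 2345.0 mm
λ = L_e / r_min = 2345.0 / 39.44 = 59.5

λ ≈ 59.5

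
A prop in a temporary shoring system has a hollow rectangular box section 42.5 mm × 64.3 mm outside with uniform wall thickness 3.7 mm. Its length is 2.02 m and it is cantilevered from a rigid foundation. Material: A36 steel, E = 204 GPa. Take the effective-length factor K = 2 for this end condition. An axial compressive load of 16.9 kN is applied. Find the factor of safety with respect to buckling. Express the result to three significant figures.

Inner dimensions: h_i = 64.3 − 2×3.7 = 56.90 mm, b_i = 42.5 − 2×3.7 = 35.10 mm
Weak-axis I_min = (h_o·b_o³ − h_i·b_i³)/12 with b_o = 42.5, b_i = 35.10 mm (shorter outer/inner sides).
I_min = (64.3×42.5³ − 56.90×35.10³)/12 = 2.063×10^5 mm⁴
I = 2.063×10^5 mm⁴ = 2.063×10^-7 m⁴
Effective length L_e = K·L = 2 × 2.02 = 4.040 m
P_cr = π²EI / L_e² = π² × 204×10⁹ × 2.063×10^-7 / 4.040² = 2.545×10^4 N
Factor of safety n = P_cr / P = 25.447 / 16.9 = 1.51

n ≈ 1.51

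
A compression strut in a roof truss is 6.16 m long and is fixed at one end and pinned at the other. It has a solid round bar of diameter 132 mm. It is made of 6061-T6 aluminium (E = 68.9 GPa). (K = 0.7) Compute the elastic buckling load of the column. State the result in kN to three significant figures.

P_cr ≈ 545 kN

I = πd⁴/64 = π×132⁴/64 = 1.490×10^7 mm⁴
I = 1.490×10^7 mm⁴ = 1.490×10^-5 m⁴
Effective length L_e = K·L = 0.7 × 6.16 = 4.312 m
P_cr = π²EI / L_e² = π² × 68.9×10⁹ × 1.490×10^-5 / 4.312² = 5.450×10^5 N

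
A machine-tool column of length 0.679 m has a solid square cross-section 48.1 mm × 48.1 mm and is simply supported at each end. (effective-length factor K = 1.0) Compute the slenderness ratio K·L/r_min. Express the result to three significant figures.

λ ≈ 48.9

For a square r = a/√12 = 48.1/√12 = 13.89 mm
L_e = K·L = 1 × 0.679 m = 0.6790 m = 679.00 mm
λ = L_e / r_min = 679.00 / 13.89 = 48.9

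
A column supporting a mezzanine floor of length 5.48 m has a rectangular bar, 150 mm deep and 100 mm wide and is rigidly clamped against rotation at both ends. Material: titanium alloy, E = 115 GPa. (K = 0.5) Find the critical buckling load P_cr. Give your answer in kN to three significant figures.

P_cr ≈ 1890 kN

Buckling occurs about the weak axis: I_min = h·b³/12 with b = 100 mm (the shorter side).
I_min = 150×100³/12 = 1.250×10^7 mm⁴
I = 1.250×10^7 mm⁴ = 1.250×10^-5 m⁴
Effective length L_e = K·L = 0.5 × 5.48 = 2.740 m
P_cr = π²EI / L_e² = π² × 115×10⁹ × 1.250×10^-5 / 2.740² = 1.890×10^6 N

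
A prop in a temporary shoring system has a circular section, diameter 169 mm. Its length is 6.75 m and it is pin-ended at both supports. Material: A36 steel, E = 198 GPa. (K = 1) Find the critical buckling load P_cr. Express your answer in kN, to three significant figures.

I = πd⁴/64 = π×169⁴/64 = 4.004×10^7 mm⁴
I = 4.004×10^7 mm⁴ = 4.004×10^-5 m⁴
Effective length L_e = K·L = 1 × 6.75 = 6.750 m
P_cr = π²EI / L_e² = π² × 198×10⁹ × 4.004×10^-5 / 6.750² = 1.717×10^6 N

P_cr ≈ 1720 kN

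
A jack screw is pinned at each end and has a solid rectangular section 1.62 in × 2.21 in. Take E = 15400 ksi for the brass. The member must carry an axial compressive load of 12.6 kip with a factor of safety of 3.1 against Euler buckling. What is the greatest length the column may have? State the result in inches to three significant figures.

L_max ≈ 55.2 in

Buckling occurs about the weak axis: I_min = h·b³/12 with b = 1.62 in (the shorter side).
I_min = 2.21×1.62³/12 = 0.7830 in⁴
Required critical load P_cr = n·P = 3.1 × 12.6 = 39.06 kip = 3.906×10^4 lb
From P_cr = π²EI/(K·L)²:  L = (1/K)·√(π²EI/P_cr) = (1/1)·√(π²×1.54×10^7×0.7830/3.906×10^4)
L = 55.2 in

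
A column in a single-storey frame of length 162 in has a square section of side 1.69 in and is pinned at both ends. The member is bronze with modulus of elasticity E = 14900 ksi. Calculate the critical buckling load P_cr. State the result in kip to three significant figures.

I = a⁴/12 = 1.69⁴/12 = 0.6798 in⁴
Effective length L_e = K·L = 1 × 162 = 162.0 in
P_cr = π²EI / L_e² = π² × 14900×10³ × 0.6798 / 162.0² = 3.809×10^3 lb

P_cr ≈ 3.81 kip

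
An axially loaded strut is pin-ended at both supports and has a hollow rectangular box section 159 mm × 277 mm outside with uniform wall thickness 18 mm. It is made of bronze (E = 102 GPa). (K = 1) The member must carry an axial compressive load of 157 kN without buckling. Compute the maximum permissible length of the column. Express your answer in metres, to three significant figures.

Inner dimensions: h_i = 277 − 2×18 = 241.0 mm, b_i = 159 − 2×18 = 123.0 mm
Weak-axis I_min = (h_o·b_o³ − h_i·b_i³)/12 with b_o = 159, b_i = 123.0 mm (shorter outer/inner sides).
I_min = (277×159³ − 241.0×123.0³)/12 = 5.542×10^7 mm⁴
I = 5.542×10^-5 m⁴
At the buckling limit P_cr = P = 1.570×10^5 N
From P_cr = π²EI/(K·L)²:  L = (1/K)·√(π²EI/P_cr) = (1/1)·√(π²×1.02×10^11×5.542×10^-5/1.570×10^5)
L = 18.9 m

L_max ≈ 18.9 m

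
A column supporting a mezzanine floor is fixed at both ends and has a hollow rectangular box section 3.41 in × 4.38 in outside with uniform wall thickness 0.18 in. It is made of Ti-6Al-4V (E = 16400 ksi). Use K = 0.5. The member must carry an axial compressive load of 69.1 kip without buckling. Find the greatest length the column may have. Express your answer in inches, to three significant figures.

Inner dimensions: h_i = 4.38 − 2×0.18 = 4.020 in, b_i = 3.41 − 2×0.18 = 3.050 in
Weak-axis I_min = (h_o·b_o³ − h_i·b_i³)/12 with b_o = 3.41, b_i = 3.050 in (shorter outer/inner sides).
I_min = (4.38×3.41³ − 4.020×3.050³)/12 = 4.968 in⁴
At the buckling limit P_cr = P = 6.910×10^4 lb
From P_cr = π²EI/(K·L)²:  L = (1/K)·√(π²EI/P_cr) = (1/0.5)·√(π²×1.64×10^7×4.968/6.910×10^4)
L = 216 in

L_max ≈ 216 in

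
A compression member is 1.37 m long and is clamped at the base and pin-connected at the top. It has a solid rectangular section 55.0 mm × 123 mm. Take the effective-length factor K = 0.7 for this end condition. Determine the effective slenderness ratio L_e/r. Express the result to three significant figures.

λ ≈ 60.4

For a rectangle r_min = b/√12 = 55.0/√12 = 15.88 mm
L_e = K·L = 0.7 × 1.37 m = 0.9590 m = 959.00 mm
λ = L_e / r_min = 959.00 / 15.88 = 60.4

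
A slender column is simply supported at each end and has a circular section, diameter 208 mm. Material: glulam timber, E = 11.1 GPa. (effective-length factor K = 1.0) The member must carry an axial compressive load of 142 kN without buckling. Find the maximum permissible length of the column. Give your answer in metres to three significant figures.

I = πd⁴/64 = π×208⁴/64 = 9.188×10^7 mm⁴
I = 9.188×10^-5 m⁴
At the buckling limit P_cr = P = 1.420×10^5 N
From P_cr = π²EI/(K·L)²:  L = (1/K)·√(π²EI/P_cr) = (1/1)·√(π²×1.11×10^10×9.188×10^-5/1.420×10^5)
L = 8.42 m

L_max ≈ 8.42 m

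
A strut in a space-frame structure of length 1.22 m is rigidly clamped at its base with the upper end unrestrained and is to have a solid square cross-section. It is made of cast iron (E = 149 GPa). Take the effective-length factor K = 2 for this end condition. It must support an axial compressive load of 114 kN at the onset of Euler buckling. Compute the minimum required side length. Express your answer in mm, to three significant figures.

a ≈ 48.5 mm

L_e = K·L = 2 × 1.22 = 2.440 m
Required I = P_cr·L_e²/(π²E) = 1.140×10^5 × 2.440² / (π² × 1.49×10^11) = 4.615×10^-7 m⁴
I_req = 4.615×10^5 mm⁴
Solid square: I = a⁴/12  ⇒  a = (12I)^(1/4) = (12×4.615×10^5)^(1/4) = 48.5 mm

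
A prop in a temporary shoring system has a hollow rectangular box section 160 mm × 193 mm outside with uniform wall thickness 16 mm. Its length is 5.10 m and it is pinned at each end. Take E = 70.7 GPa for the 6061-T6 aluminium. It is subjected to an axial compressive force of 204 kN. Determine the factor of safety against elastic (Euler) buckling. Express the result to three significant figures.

Inner dimensions: h_i = 193 − 2×16 = 161.0 mm, b_i = 160 − 2×16 = 128.0 mm
Weak-axis I_min = (h_o·b_o³ − h_i·b_i³)/12 with b_o = 160, b_i = 128.0 mm (shorter outer/inner sides).
I_min = (193×160³ − 161.0×128.0³)/12 = 3.774×10^7 mm⁴
I = 3.774×10^7 mm⁴ = 3.774×10^-5 m⁴
Effective length L_e = K·L = 1 × 5.10 = 5.100 m
P_cr = π²EI / L_e² = π² × 70.7×10⁹ × 3.774×10^-5 / 5.100² = 1.012×10^6 N
Factor of safety n = P_cr / P = 1012.5 / 204 = 4.96

n ≈ 4.96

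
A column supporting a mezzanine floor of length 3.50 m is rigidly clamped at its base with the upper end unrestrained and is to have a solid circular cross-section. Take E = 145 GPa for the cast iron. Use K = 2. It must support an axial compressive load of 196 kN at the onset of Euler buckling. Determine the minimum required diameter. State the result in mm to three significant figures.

d ≈ 108 mm

L_e = K·L = 2 × 3.50 = 7.000 m
Required I = P_cr·L_e²/(π²E) = 1.960×10^5 × 7.000² / (π² × 1.45×10^11) = 6.711×10^-6 m⁴
I_req = 6.711×10^6 mm⁴
Solid circle: I = πd⁴/64  ⇒  d = (64I/π)^(1/4) = (64×6.711×10^6/π)^(1/4) = 108 mm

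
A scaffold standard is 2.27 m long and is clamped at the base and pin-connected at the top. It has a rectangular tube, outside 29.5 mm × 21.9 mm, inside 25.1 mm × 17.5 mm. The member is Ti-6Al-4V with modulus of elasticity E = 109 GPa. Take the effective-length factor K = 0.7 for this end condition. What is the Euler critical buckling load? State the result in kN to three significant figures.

Weak-axis I_min = (h_o·b_o³ − h_i·b_i³)/12 with b_o = 21.9, b_i = 17.50 mm (shorter outer/inner sides).
I_min = (29.5×21.9³ − 25.10×17.50³)/12 = 1.461×10^4 mm⁴
I = 1.461×10^4 mm⁴ = 1.461×10^-8 m⁴
Effective length L_e = K·L = 0.7 × 2.27 = 1.589 m
P_cr = π²EI / L_e² = π² × 109×10⁹ × 1.461×10^-8 / 1.589² = 6.225×10^3 N

P_cr ≈ 6.23 kN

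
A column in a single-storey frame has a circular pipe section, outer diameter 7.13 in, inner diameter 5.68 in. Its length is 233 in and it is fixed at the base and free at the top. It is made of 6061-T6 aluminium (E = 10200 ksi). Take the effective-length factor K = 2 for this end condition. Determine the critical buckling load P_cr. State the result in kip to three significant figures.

d_o = 7.13 in, d_i = 5.68 in
I = π(d_o⁴ − d_i⁴)/64 = π(7.13⁴ − 5.680⁴)/64 = 75.77 in⁴
Effective length L_e = K·L = 2 × 233 = 466.0 in
P_cr = π²EI / L_e² = π² × 10200×10³ × 75.77 / 466.0² = 3.512×10^4 lb

P_cr ≈ 35.1 kip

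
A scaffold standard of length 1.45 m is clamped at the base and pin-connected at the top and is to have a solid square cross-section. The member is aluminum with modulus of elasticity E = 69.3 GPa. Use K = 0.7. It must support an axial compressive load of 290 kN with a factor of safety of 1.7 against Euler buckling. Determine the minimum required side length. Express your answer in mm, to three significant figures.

Required P_cr = n·P = 1.7 × 290 = 493.0 kN
L_e = K·L = 0.7 × 1.45 = 1.015 m
Required I = P_cr·L_e²/(π²E) = 4.930×10^5 × 1.015² / (π² × 6.93×10^10) = 7.426×10^-7 m⁴
I_req = 7.426×10^5 mm⁴
Solid square: I = a⁴/12  ⇒  a = (12I)^(1/4) = (12×7.426×10^5)^(1/4) = 54.6 mm

a ≈ 54.6 mm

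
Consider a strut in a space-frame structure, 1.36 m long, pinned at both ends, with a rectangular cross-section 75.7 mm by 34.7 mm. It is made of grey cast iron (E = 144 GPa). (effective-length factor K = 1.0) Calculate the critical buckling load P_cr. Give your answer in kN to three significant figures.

P_cr ≈ 203 kN

Buckling occurs about the weak axis: I_min = h·b³/12 with b = 34.7 mm (the shorter side).
I_min = 75.7×34.7³/12 = 2.636×10^5 mm⁴
I = 2.636×10^5 mm⁴ = 2.636×10^-7 m⁴
Effective length L_e = K·L = 1 × 1.36 = 1.360 m
P_cr = π²EI / L_e² = π² × 144×10⁹ × 2.636×10^-7 / 1.360² = 2.025×10^5 N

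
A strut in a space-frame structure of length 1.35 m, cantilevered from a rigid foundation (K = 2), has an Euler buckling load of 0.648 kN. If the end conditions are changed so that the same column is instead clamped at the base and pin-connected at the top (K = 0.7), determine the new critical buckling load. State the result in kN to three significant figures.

P_cr ∝ 1/K², so P_cr,new = P_cr,old × (K_old/K_new)² = 0.648 × (2/0.7)²
= 0.648 × 8.163 = 5.29 kN

P_cr ≈ 5.29 kN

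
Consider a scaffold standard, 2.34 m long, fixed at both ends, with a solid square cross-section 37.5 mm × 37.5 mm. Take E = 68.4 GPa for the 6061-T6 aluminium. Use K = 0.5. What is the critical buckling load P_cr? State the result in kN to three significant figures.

I = a⁴/12 = 37.5⁴/12 = 1.648×10^5 mm⁴
I = 1.648×10^5 mm⁴ = 1.648×10^-7 m⁴
Effective length L_e = K·L = 0.5 × 2.34 = 1.170 m
P_cr = π²EI / L_e² = π² × 68.4×10⁹ × 1.648×10^-7 / 1.170² = 8.127×10^4 N

P_cr ≈ 81.3 kN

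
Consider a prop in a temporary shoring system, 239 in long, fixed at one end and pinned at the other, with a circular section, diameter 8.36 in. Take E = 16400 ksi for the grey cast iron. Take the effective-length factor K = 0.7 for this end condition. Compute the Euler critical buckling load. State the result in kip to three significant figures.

P_cr ≈ 1390 kip

I = πd⁴/64 = π×8.36⁴/64 = 239.8 in⁴
Effective length L_e = K·L = 0.7 × 239 = 167.3 in
P_cr = π²EI / L_e² = π² × 16400×10³ × 239.8 / 167.3² = 1.387×10^6 lb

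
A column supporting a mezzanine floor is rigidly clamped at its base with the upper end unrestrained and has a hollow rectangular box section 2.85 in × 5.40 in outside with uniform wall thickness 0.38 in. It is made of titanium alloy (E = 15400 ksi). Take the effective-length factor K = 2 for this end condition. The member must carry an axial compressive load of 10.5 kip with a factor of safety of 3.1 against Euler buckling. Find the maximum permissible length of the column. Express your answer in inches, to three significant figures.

L_max ≈ 89.7 in

Inner dimensions: h_i = 5.40 − 2×0.38 = 4.640 in, b_i = 2.85 − 2×0.38 = 2.090 in
Weak-axis I_min = (h_o·b_o³ − h_i·b_i³)/12 with b_o = 2.85, b_i = 2.090 in (shorter outer/inner sides).
I_min = (5.40×2.85³ − 4.640×2.090³)/12 = 6.887 in⁴
Required critical load P_cr = n·P = 3.1 × 10.5 = 32.55 kip = 3.255×10^4 lb
From P_cr = π²EI/(K·L)²:  L = (1/K)·√(π²EI/P_cr) = (1/2)·√(π²×1.54×10^7×6.887/3.255×10^4)
L = 89.7 in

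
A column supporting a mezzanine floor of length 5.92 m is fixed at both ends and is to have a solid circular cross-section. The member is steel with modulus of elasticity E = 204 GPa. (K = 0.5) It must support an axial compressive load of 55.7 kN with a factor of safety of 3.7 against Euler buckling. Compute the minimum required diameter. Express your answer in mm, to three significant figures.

d ≈ 65.4 mm

Required P_cr = n·P = 3.7 × 55.7 = 206.1 kN
L_e = K·L = 0.5 × 5.92 = 2.960 m
Required I = P_cr·L_e²/(π²E) = 2.061×10^5 × 2.960² / (π² × 2.04×10^11) = 8.968×10^-7 m⁴
I_req = 8.968×10^5 mm⁴
Solid circle: I = πd⁴/64  ⇒  d = (64I/π)^(1/4) = (64×8.968×10^5/π)^(1/4) = 65.4 mm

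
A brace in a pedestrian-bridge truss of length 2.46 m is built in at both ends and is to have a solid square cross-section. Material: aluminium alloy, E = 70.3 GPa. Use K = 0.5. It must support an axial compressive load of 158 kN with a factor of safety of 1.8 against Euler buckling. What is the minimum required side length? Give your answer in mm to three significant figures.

a ≈ 52.2 mm

Required P_cr = n·P = 1.8 × 158 = 284.4 kN
L_e = K·L = 0.5 × 2.46 = 1.230 m
Required I = P_cr·L_e²/(π²E) = 2.844×10^5 × 1.230² / (π² × 7.03×10^10) = 6.201×10^-7 m⁴
I_req = 6.201×10^5 mm⁴
Solid square: I = a⁴/12  ⇒  a = (12I)^(1/4) = (12×6.201×10^5)^(1/4) = 52.2 mm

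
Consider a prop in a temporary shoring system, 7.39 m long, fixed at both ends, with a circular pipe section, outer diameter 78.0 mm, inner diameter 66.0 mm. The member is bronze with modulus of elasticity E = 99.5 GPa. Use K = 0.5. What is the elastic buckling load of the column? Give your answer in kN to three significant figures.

d_o = 78.0 mm, d_i = 66.0 mm
I = π(d_o⁴ − d_i⁴)/64 = π(78.0⁴ − 66.00⁴)/64 = 8.856×10^5 mm⁴
I = 8.856×10^5 mm⁴ = 8.856×10^-7 m⁴
Effective length L_e = K·L = 0.5 × 7.39 = 3.695 m
P_cr = π²EI / L_e² = π² × 99.5×10⁹ × 8.856×10^-7 / 3.695² = 6.370×10^4 N

P_cr ≈ 63.7 kN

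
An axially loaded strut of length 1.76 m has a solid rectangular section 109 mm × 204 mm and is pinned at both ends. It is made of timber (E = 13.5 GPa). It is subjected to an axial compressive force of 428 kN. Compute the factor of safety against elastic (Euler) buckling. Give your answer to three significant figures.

Buckling occurs about the weak axis: I_min = h·b³/12 with b = 109 mm (the shorter side).
I_min = 204×109³/12 = 2.202×10^7 mm⁴
I = 2.202×10^7 mm⁴ = 2.202×10^-5 m⁴
Effective length L_e = K·L = 1 × 1.76 = 1.760 m
P_cr = π²EI / L_e² = π² × 13.5×10⁹ × 2.202×10^-5 / 1.760² = 9.470×10^5 N
Factor of safety n = P_cr / P = 946.97 / 428 = 2.21

n ≈ 2.21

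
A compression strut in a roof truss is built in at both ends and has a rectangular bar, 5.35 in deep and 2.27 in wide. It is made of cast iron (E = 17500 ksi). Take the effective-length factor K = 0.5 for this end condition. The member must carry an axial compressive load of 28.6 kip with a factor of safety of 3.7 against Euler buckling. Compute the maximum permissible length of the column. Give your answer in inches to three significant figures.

L_max ≈ 185 in

Buckling occurs about the weak axis: I_min = h·b³/12 with b = 2.27 in (the shorter side).
I_min = 5.35×2.27³/12 = 5.215 in⁴
Required critical load P_cr = n·P = 3.7 × 28.6 = 105.8 kip = 1.058×10^5 lb
From P_cr = π²EI/(K·L)²:  L = (1/K)·√(π²EI/P_cr) = (1/0.5)·√(π²×1.75×10^7×5.215/1.058×10^5)
L = 185 in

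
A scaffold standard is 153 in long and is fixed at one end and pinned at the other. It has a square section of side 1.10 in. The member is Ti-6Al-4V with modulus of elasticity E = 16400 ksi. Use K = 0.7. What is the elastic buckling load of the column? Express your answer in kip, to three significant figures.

I = a⁴/12 = 1.10⁴/12 = 0.1220 in⁴
Effective length L_e = K·L = 0.7 × 153 = 107.1 in
P_cr = π²EI / L_e² = π² × 16400×10³ × 0.1220 / 107.1² = 1.722×10^3 lb

P_cr ≈ 1.72 kip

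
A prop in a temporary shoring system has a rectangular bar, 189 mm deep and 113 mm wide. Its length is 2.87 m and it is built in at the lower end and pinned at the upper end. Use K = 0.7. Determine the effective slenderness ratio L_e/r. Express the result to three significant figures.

λ ≈ 61.6

For a rectangle r_min = b/√12 = 113/√12 = 32.62 mm
L_e = K·L = 0.7 × 2.87 m = 2.009 m = 2009.0 mm
λ = L_e / r_min = 2009.0 / 32.62 = 61.6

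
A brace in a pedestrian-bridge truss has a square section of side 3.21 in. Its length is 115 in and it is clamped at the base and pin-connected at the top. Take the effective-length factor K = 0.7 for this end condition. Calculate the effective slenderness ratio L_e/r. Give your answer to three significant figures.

For a square r = a/√12 = 3.21/√12 = 0.9266 in
L_e = K·L = 0.7 × 115 = 80.50 in
λ = L_e / r_min = 80.500 / 0.9266 = 86.9

λ ≈ 86.9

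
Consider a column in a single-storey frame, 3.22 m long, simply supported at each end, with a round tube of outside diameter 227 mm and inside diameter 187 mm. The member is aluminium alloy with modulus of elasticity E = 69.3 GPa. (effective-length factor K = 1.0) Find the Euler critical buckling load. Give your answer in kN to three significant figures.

P_cr ≈ 4640 kN

d_o = 227 mm, d_i = 187 mm
I = π(d_o⁴ − d_i⁴)/64 = π(227⁴ − 187.0⁴)/64 = 7.031×10^7 mm⁴
I = 7.031×10^7 mm⁴ = 7.031×10^-5 m⁴
Effective length L_e = K·L = 1 × 3.22 = 3.220 m
P_cr = π²EI / L_e² = π² × 69.3×10⁹ × 7.031×10^-5 / 3.220² = 4.638×10^6 N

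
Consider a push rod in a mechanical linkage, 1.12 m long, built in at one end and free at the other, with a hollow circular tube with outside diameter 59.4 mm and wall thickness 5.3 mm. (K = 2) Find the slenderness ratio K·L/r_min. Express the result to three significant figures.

Inner diameter d_i = 59.4 − 2×5.3 = 48.80 mm
I = π(d_o⁴ − d_i⁴)/64 = π(59.4⁴ − 48.80⁴)/64 = 3.327×10^5 mm⁴
A = 900.8 mm²;  r_min = √(I/A) = √(3.327×10^5/900.8) = 19.22 mm
L_e = K·L = 2 × 1.12 m = 2.240 m = 2240.0 mm
λ = L_e / r_min = 2240.0 / 19.22 = 117

λ ≈ 117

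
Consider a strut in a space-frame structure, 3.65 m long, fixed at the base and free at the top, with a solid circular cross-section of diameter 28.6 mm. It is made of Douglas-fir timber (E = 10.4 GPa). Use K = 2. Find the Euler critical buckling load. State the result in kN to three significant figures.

P_cr ≈ 0.0633 kN

I = πd⁴/64 = π×28.6⁴/64 = 3.284×10^4 mm⁴
I = 3.284×10^4 mm⁴ = 3.284×10^-8 m⁴
Effective length L_e = K·L = 2 × 3.65 = 7.300 m
P_cr = π²EI / L_e² = π² × 10.4×10⁹ × 3.284×10^-8 / 7.300² = 63.26 N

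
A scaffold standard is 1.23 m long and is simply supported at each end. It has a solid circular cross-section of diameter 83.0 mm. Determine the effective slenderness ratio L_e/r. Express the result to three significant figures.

For a solid circle r = d/4 = 83.0/4 = 20.75 mm
L_e = K·L = 1 × 1.23 m = 1.230 m = 1230.0 mm
λ = L_e / r_min = 1230.0 / 20.75 = 59.3

λ ≈ 59.3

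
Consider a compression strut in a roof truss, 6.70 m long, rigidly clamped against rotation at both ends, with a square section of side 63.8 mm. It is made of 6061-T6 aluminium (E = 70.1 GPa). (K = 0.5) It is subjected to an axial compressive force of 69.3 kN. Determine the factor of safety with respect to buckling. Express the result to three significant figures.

I = a⁴/12 = 63.8⁴/12 = 1.381×10^6 mm⁴
I = 1.381×10^6 mm⁴ = 1.381×10^-6 m⁴
Effective length L_e = K·L = 0.5 × 6.70 = 3.350 m
P_cr = π²EI / L_e² = π² × 70.1×10⁹ × 1.381×10^-6 / 3.350² = 8.512×10^4 N
Factor of safety n = P_cr / P = 85.120 / 69.3 = 1.23

n ≈ 1.23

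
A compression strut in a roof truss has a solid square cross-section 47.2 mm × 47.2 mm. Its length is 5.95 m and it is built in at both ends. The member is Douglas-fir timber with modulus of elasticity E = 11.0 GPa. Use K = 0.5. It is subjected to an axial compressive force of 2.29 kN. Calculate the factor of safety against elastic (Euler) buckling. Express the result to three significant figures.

I = a⁴/12 = 47.2⁴/12 = 4.136×10^5 mm⁴
I = 4.136×10^5 mm⁴ = 4.136×10^-7 m⁴
Effective length L_e = K·L = 0.5 × 5.95 = 2.975 m
P_cr = π²EI / L_e² = π² × 11.0×10⁹ × 4.136×10^-7 / 2.975² = 5.073×10^3 N
Factor of safety n = P_cr / P = 5.0735 / 2.29 = 2.22

n ≈ 2.22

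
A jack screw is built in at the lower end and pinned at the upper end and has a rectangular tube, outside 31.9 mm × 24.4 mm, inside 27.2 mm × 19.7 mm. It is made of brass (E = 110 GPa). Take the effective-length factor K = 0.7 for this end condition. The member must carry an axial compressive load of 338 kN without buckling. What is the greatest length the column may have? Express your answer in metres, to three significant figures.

Weak-axis I_min = (h_o·b_o³ − h_i·b_i³)/12 with b_o = 24.4, b_i = 19.70 mm (shorter outer/inner sides).
I_min = (31.9×24.4³ − 27.20×19.70³)/12 = 2.129×10^4 mm⁴
I = 2.129×10^-8 m⁴
At the buckling limit P_cr = P = 3.380×10^5 N
From P_cr = π²EI/(K·L)²:  L = (1/K)·√(π²EI/P_cr) = (1/0.7)·√(π²×1.10×10^11×2.129×10^-8/3.380×10^5)
L = 0.374 m

L_max ≈ 0.374 m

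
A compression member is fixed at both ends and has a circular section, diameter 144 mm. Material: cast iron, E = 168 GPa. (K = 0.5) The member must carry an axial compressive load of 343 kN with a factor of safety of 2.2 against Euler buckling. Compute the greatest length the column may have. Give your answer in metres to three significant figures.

L_max ≈ 13.6 m

I = πd⁴/64 = π×144⁴/64 = 2.111×10^7 mm⁴
I = 2.111×10^-5 m⁴
Required critical load P_cr = n·P = 2.2 × 343 = 754.6 kN = 7.546×10^5 N
From P_cr = π²EI/(K·L)²:  L = (1/K)·√(π²EI/P_cr) = (1/0.5)·√(π²×1.68×10^11×2.111×10^-5/7.546×10^5)
L = 13.6 m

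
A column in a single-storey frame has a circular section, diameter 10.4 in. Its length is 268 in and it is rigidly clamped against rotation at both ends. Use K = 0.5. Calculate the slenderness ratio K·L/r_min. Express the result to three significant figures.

I = πd⁴/64 = π×10.4⁴/64 = 574.3 in⁴
A = 84.95 in²;  r_min = √(I/A) = √(574.3/84.95) = 2.600 in
L_e = K·L = 0.5 × 268 = 134.0 in
λ = L_e / r_min = 134.00 / 2.600 = 51.5

λ ≈ 51.5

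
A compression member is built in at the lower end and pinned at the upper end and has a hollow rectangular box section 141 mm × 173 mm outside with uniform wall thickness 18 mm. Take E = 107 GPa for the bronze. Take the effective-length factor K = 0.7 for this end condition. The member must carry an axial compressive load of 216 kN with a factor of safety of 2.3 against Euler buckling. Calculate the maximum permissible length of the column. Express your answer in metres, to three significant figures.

L_max ≈ 10.9 m

Inner dimensions: h_i = 173 − 2×18 = 137.0 mm, b_i = 141 − 2×18 = 105.0 mm
Weak-axis I_min = (h_o·b_o³ − h_i·b_i³)/12 with b_o = 141, b_i = 105.0 mm (shorter outer/inner sides).
I_min = (173×141³ − 137.0×105.0³)/12 = 2.720×10^7 mm⁴
I = 2.720×10^-5 m⁴
Required critical load P_cr = n·P = 2.3 × 216 = 496.8 kN = 4.968×10^5 N
From P_cr = π²EI/(K·L)²:  L = (1/K)·√(π²EI/P_cr) = (1/0.7)·√(π²×1.07×10^11×2.720×10^-5/4.968×10^5)
L = 10.9 m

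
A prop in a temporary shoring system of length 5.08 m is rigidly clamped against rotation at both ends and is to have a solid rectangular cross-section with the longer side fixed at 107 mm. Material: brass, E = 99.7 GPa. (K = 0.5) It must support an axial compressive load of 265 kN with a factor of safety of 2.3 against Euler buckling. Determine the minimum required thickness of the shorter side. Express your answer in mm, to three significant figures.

Required P_cr = n·P = 2.3 × 265 = 609.5 kN
L_e = K·L = 0.5 × 5.08 = 2.540 m
Required I = P_cr·L_e²/(π²E) = 6.095×10^5 × 2.540² / (π² × 9.97×10^10) = 3.996×10^-6 m⁴
I_req = 3.996×10^6 mm⁴
Rectangle, weak axis: I_min = h·b³/12 with h = 107 mm fixed  ⇒  b = (12I/h)^(1/3) = 76.5 mm

b ≈ 76.5 mm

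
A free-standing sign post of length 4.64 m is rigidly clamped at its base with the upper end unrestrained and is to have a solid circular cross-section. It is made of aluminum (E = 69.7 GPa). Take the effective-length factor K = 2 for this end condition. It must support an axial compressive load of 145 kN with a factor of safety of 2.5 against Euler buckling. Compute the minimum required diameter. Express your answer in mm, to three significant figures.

Required P_cr = n·P = 2.5 × 145 = 362.5 kN
L_e = K·L = 2 × 4.64 = 9.280 m
Required I = P_cr·L_e²/(π²E) = 3.625×10^5 × 9.280² / (π² × 6.97×10^10) = 4.538×10^-5 m⁴
I_req = 4.538×10^7 mm⁴
Solid circle: I = πd⁴/64  ⇒  d = (64I/π)^(1/4) = (64×4.538×10^7/π)^(1/4) = 174 mm

d ≈ 174 mm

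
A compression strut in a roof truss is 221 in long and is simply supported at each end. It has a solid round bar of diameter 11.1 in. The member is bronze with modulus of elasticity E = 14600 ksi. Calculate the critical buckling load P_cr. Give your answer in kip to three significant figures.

I = πd⁴/64 = π×11.1⁴/64 = 745.2 in⁴
Effective length L_e = K·L = 1 × 221 = 221.0 in
P_cr = π²EI / L_e² = π² × 14600×10³ × 745.2 / 221.0² = 2.199×10^6 lb

P_cr ≈ 2200 kip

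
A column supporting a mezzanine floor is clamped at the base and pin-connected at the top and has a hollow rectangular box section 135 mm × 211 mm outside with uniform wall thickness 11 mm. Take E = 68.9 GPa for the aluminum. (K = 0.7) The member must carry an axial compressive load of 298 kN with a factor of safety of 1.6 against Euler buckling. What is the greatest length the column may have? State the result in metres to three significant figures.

L_max ≈ 7.73 m

Inner dimensions: h_i = 211 − 2×11 = 189.0 mm, b_i = 135 − 2×11 = 113.0 mm
Weak-axis I_min = (h_o·b_o³ − h_i·b_i³)/12 with b_o = 135, b_i = 113.0 mm (shorter outer/inner sides).
I_min = (211×135³ − 189.0×113.0³)/12 = 2.054×10^7 mm⁴
I = 2.054×10^-5 m⁴
Required critical load P_cr = n·P = 1.6 × 298 = 476.8 kN = 4.768×10^5 N
From P_cr = π²EI/(K·L)²:  L = (1/K)·√(π²EI/P_cr) = (1/0.7)·√(π²×6.89×10^10×2.054×10^-5/4.768×10^5)
L = 7.73 m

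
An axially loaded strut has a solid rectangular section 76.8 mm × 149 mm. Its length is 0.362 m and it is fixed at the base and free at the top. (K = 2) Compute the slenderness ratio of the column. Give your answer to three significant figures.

For a rectangle r_min = b/√12 = 76.8/√12 = 22.17 mm
L_e = K·L = 2 × 0.362 m = 0.7240 m = 724.00 mm
λ = L_e / r_min = 724.00 / 22.17 = 32.7

λ ≈ 32.7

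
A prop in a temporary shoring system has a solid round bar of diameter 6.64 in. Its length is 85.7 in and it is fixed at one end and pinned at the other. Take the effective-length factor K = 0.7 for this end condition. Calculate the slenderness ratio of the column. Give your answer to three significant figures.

For a solid circle r = d/4 = 6.64/4 = 1.660 in
L_e = K·L = 0.7 × 85.7 = 59.99 in
λ = L_e / r_min = 59.990 / 1.660 = 36.1

λ ≈ 36.1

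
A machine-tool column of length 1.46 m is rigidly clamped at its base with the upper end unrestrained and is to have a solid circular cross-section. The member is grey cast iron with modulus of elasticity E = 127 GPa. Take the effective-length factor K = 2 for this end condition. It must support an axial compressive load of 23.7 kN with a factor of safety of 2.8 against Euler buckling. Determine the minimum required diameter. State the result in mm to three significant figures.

Required P_cr = n·P = 2.8 × 23.7 = 66.36 kN
L_e = K·L = 2 × 1.46 = 2.920 m
Required I = P_cr·L_e²/(π²E) = 6.636×10^4 × 2.920² / (π² × 1.27×10^11) = 4.514×10^-7 m⁴
I_req = 4.514×10^5 mm⁴
Solid circle: I = πd⁴/64  ⇒  d = (64I/π)^(1/4) = (64×4.514×10^5/π)^(1/4) = 55.1 mm

d ≈ 55.1 mm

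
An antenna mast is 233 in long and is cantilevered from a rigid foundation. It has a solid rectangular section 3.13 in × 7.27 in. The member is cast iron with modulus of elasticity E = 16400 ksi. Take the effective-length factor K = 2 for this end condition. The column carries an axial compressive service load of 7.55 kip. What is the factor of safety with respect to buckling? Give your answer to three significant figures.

n ≈ 1.83

Buckling occurs about the weak axis: I_min = h·b³/12 with b = 3.13 in (the shorter side).
I_min = 7.27×3.13³/12 = 18.58 in⁴
Effective length L_e = K·L = 2 × 233 = 466.0 in
P_cr = π²EI / L_e² = π² × 16400×10³ × 18.58 / 466.0² = 1.385×10^4 lb
Factor of safety n = P_cr / P = 13.847 / 7.55 = 1.83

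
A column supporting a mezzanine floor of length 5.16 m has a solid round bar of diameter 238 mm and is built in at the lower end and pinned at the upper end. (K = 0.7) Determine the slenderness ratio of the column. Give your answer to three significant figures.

λ ≈ 60.7

For a solid circle r = d/4 = 238/4 = 59.50 mm
L_e = K·L = 0.7 × 5.16 m = 3.612 m = 3612.0 mm
λ = L_e / r_min = 3612.0 / 59.50 = 60.7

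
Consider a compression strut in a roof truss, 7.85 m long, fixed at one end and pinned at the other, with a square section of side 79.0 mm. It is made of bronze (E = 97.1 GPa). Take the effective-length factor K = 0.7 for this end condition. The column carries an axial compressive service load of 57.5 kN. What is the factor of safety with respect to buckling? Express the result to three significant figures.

n ≈ 1.79

I = a⁴/12 = 79.0⁴/12 = 3.246×10^6 mm⁴
I = 3.246×10^6 mm⁴ = 3.246×10^-6 m⁴
Effective length L_e = K·L = 0.7 × 7.85 = 5.495 m
P_cr = π²EI / L_e² = π² × 97.1×10⁹ × 3.246×10^-6 / 5.495² = 1.030×10^5 N
Factor of safety n = P_cr / P = 103.02 / 57.5 = 1.79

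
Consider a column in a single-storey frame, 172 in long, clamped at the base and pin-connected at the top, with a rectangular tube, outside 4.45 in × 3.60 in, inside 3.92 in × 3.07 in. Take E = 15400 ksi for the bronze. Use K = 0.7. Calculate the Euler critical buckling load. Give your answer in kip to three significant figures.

P_cr ≈ 82.3 kip

Weak-axis I_min = (h_o·b_o³ − h_i·b_i³)/12 with b_o = 3.60, b_i = 3.070 in (shorter outer/inner sides).
I_min = (4.45×3.60³ − 3.920×3.070³)/12 = 7.850 in⁴
Effective length L_e = K·L = 0.7 × 172 = 120.4 in
P_cr = π²EI / L_e² = π² × 15400×10³ × 7.850 / 120.4² = 8.230×10^4 lb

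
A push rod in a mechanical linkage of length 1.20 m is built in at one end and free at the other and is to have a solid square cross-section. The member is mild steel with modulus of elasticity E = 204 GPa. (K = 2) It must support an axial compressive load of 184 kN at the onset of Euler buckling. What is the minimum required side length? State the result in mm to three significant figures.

L_e = K·L = 2 × 1.20 = 2.400 m
Required I = P_cr·L_e²/(π²E) = 1.840×10^5 × 2.400² / (π² × 2.04×10^11) = 5.264×10^-7 m⁴
I_req = 5.264×10^5 mm⁴
Solid square: I = a⁴/12  ⇒  a = (12I)^(1/4) = (12×5.264×10^5)^(1/4) = 50.1 mm

a ≈ 50.1 mm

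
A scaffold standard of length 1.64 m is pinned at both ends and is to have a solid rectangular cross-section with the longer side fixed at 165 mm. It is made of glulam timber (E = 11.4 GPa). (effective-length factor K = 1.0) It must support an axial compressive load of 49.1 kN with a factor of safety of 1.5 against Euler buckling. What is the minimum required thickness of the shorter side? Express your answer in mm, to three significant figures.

b ≈ 50.4 mm

Required P_cr = n·P = 1.5 × 49.1 = 73.65 kN
L_e = K·L = 1 × 1.64 = 1.640 m
Required I = P_cr·L_e²/(π²E) = 7.365×10^4 × 1.640² / (π² × 1.14×10^10) = 1.761×10^-6 m⁴
I_req = 1.761×10^6 mm⁴
Rectangle, weak axis: I_min = h·b³/12 with h = 165 mm fixed  ⇒  b = (12I/h)^(1/3) = 50.4 mm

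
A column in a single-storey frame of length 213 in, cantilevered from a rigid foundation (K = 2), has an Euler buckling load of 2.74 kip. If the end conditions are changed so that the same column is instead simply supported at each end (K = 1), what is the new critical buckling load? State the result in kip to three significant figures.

P_cr ∝ 1/K², so P_cr,new = P_cr,old × (K_old/K_new)² = 2.74 × (2/1)²
= 2.74 × 4.000 = 11.0 kip

P_cr ≈ 11.0 kip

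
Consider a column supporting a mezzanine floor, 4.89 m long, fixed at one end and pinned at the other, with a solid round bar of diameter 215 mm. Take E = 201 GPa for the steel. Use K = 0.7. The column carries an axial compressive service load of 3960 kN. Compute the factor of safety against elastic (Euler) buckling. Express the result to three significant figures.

I = πd⁴/64 = π×215⁴/64 = 1.049×10^8 mm⁴
I = 1.049×10^8 mm⁴ = 1.049×10^-4 m⁴
Effective length L_e = K·L = 0.7 × 4.89 = 3.423 m
P_cr = π²EI / L_e² = π² × 201×10⁹ × 1.049×10^-4 / 3.423² = 1.776×10^7 N
Factor of safety n = P_cr / P = 17758 / 3960 = 4.48

n ≈ 4.48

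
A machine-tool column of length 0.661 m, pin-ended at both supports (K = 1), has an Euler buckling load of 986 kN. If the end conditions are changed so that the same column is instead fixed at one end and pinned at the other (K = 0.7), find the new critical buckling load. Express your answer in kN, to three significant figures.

P_cr ≈ 2010 kN

P_cr ∝ 1/K², so P_cr,new = P_cr,old × (K_old/K_new)² = 986 × (1/0.7)²
= 986 × 2.041 = 2010 kN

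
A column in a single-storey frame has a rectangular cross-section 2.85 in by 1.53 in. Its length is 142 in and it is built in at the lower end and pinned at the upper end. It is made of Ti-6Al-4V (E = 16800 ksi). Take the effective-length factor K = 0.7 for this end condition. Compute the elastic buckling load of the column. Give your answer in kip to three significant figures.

P_cr ≈ 14.3 kip

Buckling occurs about the weak axis: I_min = h·b³/12 with b = 1.53 in (the shorter side).
I_min = 2.85×1.53³/12 = 0.8506 in⁴
Effective length L_e = K·L = 0.7 × 142 = 99.40 in
P_cr = π²EI / L_e² = π² × 16800×10³ × 0.8506 / 99.40² = 1.427×10^4 lb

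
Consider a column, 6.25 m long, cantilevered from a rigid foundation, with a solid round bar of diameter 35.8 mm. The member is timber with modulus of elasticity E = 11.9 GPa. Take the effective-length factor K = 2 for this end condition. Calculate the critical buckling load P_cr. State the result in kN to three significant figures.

I = πd⁴/64 = π×35.8⁴/64 = 8.063×10^4 mm⁴
I = 8.063×10^4 mm⁴ = 8.063×10^-8 m⁴
Effective length L_e = K·L = 2 × 6.25 = 12.50 m
P_cr = π²EI / L_e² = π² × 11.9×10⁹ × 8.063×10^-8 / 12.50² = 60.61 N

P_cr ≈ 0.0606 kN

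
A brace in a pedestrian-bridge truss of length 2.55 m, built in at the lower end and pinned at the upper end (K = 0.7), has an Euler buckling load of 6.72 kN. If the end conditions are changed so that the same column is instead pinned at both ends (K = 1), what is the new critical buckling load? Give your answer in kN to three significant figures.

P_cr ≈ 3.29 kN

P_cr ∝ 1/K², so P_cr,new = P_cr,old × (K_old/K_new)² = 6.72 × (0.7/1)²
= 6.72 × 0.4900 = 3.29 kN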